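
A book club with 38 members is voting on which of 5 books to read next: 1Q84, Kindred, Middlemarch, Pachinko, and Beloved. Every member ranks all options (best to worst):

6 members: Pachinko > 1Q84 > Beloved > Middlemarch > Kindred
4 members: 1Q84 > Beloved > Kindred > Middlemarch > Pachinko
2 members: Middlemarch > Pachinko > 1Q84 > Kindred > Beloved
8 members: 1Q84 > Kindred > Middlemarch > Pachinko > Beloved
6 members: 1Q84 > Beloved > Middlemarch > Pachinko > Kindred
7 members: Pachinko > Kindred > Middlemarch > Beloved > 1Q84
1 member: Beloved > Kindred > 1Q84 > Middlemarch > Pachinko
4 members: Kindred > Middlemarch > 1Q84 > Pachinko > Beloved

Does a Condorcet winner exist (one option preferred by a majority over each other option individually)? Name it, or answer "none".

1Q84

1Q84 vs Kindred: 26–12 for 1Q84.
1Q84 vs Middlemarch: 25–13 for 1Q84.
1Q84 vs Pachinko: 23–15 for 1Q84.
1Q84 vs Beloved: 30–8 for 1Q84.
1Q84 beats every other option head-to-head.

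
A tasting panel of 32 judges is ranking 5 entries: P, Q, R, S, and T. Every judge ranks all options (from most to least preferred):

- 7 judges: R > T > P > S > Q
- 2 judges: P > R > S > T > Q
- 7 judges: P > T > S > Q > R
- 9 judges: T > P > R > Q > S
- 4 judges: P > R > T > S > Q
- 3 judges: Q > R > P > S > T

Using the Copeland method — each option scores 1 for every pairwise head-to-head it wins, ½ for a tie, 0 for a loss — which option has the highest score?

P: beats Q, R, and S; ties T → score 3.5.
Q: loses to P, R, S, and T → score 0.
R: beats Q and S; ties T; loses to P → score 2.5.
S: beats Q; loses to P, R, and T → score 1.
T: beats Q and S; ties P and R → score 3.
P has the best pairwise record.

P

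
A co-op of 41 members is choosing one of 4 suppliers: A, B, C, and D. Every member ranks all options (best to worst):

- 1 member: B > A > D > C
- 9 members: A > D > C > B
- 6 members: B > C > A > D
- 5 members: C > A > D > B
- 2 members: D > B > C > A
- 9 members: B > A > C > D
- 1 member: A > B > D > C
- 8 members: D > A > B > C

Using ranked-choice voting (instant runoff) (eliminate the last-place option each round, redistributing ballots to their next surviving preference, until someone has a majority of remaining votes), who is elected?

Round 1: A 10, B 16, C 5, D 10. Eliminate C.
Round 2: A 15, B 16, D 10. Eliminate D.
Round 3: A 23, B 18. A has a majority.

A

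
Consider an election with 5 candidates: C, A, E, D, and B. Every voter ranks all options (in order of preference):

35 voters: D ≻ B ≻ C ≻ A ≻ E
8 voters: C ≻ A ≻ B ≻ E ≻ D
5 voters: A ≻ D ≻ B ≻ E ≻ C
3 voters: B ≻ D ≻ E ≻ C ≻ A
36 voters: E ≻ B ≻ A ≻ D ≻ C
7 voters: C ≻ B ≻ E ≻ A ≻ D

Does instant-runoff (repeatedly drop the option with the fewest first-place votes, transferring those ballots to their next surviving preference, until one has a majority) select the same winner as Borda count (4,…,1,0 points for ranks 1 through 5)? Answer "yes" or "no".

no

Instant-runoff — R1 C 15, A 5, E 36, D 35, B 3 (B out); R2 C 15, A 5, E 36, D 38 (A out); R3 C 15, E 36, D 43 (C out); R4 E 51, D 43 (E winner). Winner: E.
Borda — scores: C 133, A 158, E 177, D 200, B 272. Winner: B.
The two methods disagree.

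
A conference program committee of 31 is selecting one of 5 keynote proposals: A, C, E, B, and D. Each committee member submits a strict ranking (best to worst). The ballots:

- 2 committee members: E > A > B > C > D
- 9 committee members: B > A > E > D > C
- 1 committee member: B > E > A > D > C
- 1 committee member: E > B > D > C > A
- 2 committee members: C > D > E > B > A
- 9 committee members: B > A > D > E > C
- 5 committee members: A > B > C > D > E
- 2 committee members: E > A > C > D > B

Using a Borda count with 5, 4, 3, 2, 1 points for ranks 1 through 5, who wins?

A: 2·4 + 9·4 + 1·3 + 1·1 + 2·1 + 9·4 + 5·5 + 2·4 = 119
C: 2·2 + 9·1 + 1·1 + 1·2 + 2·5 + 9·1 + 5·3 + 2·3 = 56
E: 2·5 + 9·3 + 1·4 + 1·5 + 2·3 + 9·2 + 5·1 + 2·5 = 85
B: 2·3 + 9·5 + 1·5 + 1·4 + 2·2 + 9·5 + 5·4 + 2·1 = 131
D: 2·1 + 9·2 + 1·2 + 1·3 + 2·4 + 9·3 + 5·2 + 2·2 = 74
B has the highest Borda score (131).

B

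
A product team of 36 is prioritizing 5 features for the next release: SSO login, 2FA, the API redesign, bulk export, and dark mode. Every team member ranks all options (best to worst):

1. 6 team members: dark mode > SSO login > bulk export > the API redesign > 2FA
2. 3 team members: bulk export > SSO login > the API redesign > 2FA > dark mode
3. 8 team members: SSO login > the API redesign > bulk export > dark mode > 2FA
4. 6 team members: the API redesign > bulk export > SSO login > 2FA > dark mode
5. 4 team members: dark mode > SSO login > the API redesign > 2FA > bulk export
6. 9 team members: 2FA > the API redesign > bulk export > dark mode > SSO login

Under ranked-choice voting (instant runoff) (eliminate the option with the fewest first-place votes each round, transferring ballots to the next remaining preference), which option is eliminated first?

Round 1: SSO login 8, 2FA 9, the API redesign 6, bulk export 3, dark mode 10. Eliminate bulk export.

bulk export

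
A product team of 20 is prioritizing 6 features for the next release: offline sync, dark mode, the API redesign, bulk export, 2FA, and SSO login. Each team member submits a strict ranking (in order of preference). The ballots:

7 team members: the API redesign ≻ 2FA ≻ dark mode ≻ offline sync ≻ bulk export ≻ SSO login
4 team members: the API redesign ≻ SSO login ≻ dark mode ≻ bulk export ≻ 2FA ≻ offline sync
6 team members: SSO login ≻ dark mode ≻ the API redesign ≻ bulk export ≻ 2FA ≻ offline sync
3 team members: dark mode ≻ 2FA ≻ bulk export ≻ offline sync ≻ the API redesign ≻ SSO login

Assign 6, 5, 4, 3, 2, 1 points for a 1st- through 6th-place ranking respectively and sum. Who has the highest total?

the API redesign

offline sync: 7·3 + 4·1 + 6·1 + 3·3 = 40
dark mode: 7·4 + 4·4 + 6·5 + 3·6 = 92
the API redesign: 7·6 + 4·6 + 6·4 + 3·2 = 96
bulk export: 7·2 + 4·3 + 6·3 + 3·4 = 56
2FA: 7·5 + 4·2 + 6·2 + 3·5 = 70
SSO login: 7·1 + 4·5 + 6·6 + 3·1 = 66
the API redesign has the highest Borda score (96).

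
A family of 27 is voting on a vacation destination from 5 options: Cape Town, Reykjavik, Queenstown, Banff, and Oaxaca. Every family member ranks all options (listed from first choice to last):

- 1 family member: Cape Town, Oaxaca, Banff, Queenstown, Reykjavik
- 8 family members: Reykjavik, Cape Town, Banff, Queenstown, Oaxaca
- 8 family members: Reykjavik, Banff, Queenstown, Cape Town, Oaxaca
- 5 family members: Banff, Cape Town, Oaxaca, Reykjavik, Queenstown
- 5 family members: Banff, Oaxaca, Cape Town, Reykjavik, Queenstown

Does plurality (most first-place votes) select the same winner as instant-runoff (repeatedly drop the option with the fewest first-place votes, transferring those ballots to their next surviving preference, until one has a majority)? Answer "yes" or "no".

Plurality — first-place votes: Cape Town 1, Reykjavik 16, Queenstown 0, Banff 10, Oaxaca 0. Winner: Reykjavik.
Instant-runoff — R1 Cape Town 1, Reykjavik 16, Queenstown 0, Banff 10, Oaxaca 0 (Reykjavik winner). Winner: Reykjavik.
The two methods agree.

yes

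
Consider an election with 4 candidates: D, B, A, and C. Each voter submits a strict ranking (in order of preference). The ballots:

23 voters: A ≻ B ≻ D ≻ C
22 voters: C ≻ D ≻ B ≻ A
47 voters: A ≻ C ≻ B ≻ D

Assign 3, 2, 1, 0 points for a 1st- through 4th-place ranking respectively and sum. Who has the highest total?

A

D: 23·1 + 22·2 + 47·0 = 67
B: 23·2 + 22·1 + 47·1 = 115
A: 23·3 + 22·0 + 47·3 = 210
C: 23·0 + 22·3 + 47·2 = 160
A has the highest Borda score (210).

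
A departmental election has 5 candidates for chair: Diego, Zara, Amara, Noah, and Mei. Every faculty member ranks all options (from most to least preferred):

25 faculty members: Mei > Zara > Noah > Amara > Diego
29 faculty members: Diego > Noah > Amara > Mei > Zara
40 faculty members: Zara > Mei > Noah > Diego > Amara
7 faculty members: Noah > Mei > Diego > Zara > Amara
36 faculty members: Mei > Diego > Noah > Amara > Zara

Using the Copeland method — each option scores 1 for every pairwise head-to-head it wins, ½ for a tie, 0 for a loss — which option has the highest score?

Mei

Diego: beats Zara and Amara; loses to Noah and Mei → score 2.
Zara: beats Amara; loses to Diego, Noah, and Mei → score 1.
Amara: loses to Diego, Zara, Noah, and Mei → score 0.
Noah: beats Diego, Zara, and Amara; loses to Mei → score 3.
Mei: beats Diego, Zara, Amara, and Noah → score 4.
Mei has the best pairwise record.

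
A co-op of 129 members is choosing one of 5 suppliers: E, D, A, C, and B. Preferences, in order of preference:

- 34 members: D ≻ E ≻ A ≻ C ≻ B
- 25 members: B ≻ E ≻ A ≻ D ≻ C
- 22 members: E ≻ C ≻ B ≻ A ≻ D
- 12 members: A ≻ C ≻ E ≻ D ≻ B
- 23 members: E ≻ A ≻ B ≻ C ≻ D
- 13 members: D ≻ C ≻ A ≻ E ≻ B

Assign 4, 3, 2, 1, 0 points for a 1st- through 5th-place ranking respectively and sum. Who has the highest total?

E: 34·3 + 25·3 + 22·4 + 12·2 + 23·4 + 13·1 = 394
D: 34·4 + 25·1 + 22·0 + 12·1 + 23·0 + 13·4 = 225
A: 34·2 + 25·2 + 22·1 + 12·4 + 23·3 + 13·2 = 283
C: 34·1 + 25·0 + 22·3 + 12·3 + 23·1 + 13·3 = 198
B: 34·0 + 25·4 + 22·2 + 12·0 + 23·2 + 13·0 = 190
E has the highest Borda score (394).

E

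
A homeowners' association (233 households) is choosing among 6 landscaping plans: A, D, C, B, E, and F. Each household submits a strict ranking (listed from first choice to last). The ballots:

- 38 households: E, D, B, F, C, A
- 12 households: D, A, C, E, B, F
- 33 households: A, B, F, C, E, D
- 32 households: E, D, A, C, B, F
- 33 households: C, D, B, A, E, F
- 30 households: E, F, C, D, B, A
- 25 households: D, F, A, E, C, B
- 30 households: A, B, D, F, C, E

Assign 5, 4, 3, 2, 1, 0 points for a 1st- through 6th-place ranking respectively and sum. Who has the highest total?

A: 38·0 + 12·4 + 33·5 + 32·3 + 33·2 + 30·0 + 25·3 + 30·5 = 600
D: 38·4 + 12·5 + 33·0 + 32·4 + 33·4 + 30·2 + 25·5 + 30·3 = 747
C: 38·1 + 12·3 + 33·2 + 32·2 + 33·5 + 30·3 + 25·1 + 30·1 = 514
B: 38·3 + 12·1 + 33·4 + 32·1 + 33·3 + 30·1 + 25·0 + 30·4 = 539
E: 38·5 + 12·2 + 33·1 + 32·5 + 33·1 + 30·5 + 25·2 + 30·0 = 640
F: 38·2 + 12·0 + 33·3 + 32·0 + 33·0 + 30·4 + 25·4 + 30·2 = 455
D has the highest Borda score (747).

D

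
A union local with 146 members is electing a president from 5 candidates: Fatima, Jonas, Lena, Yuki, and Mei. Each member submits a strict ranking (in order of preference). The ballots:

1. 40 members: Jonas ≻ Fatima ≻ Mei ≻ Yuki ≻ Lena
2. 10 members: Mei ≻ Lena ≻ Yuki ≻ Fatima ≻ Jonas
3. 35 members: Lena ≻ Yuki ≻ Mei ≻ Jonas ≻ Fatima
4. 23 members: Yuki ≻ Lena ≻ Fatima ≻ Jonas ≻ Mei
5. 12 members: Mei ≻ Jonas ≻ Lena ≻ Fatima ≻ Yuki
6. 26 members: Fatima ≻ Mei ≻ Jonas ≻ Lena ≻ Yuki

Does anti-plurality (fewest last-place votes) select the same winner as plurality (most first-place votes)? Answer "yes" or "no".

Anti-plurality — last-place votes: Fatima 35, Jonas 10, Lena 40, Yuki 38, Mei 23. Winner: Jonas.
Plurality — first-place votes: Fatima 26, Jonas 40, Lena 35, Yuki 23, Mei 22. Winner: Jonas.
The two methods agree.

yes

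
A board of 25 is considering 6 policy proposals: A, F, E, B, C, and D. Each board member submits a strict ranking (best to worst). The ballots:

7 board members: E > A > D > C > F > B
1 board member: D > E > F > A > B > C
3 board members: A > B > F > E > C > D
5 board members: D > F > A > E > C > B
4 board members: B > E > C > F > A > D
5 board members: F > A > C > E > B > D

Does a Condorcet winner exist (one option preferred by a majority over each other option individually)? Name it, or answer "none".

Checking pairwise contests:
F beats A 15–10.
D beats F 13–12.
A beats E 13–12.
A beats B 21–4.
A beats C 21–4.
A beats D 19–6.
Every option loses at least one head-to-head, so there is no Condorcet winner.

none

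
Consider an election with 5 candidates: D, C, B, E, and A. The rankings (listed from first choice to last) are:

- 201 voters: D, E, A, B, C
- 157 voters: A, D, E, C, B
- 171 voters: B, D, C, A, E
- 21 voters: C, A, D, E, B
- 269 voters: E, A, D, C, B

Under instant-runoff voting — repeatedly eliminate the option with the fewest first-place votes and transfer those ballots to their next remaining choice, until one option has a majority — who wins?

D

Round 1: D 201, C 21, B 171, E 269, A 157. Eliminate C.
Round 2: D 201, B 171, E 269, A 178. Eliminate B.
Round 3: D 372, E 269, A 178. Eliminate A.
Round 4: D 550, E 269. D has a majority.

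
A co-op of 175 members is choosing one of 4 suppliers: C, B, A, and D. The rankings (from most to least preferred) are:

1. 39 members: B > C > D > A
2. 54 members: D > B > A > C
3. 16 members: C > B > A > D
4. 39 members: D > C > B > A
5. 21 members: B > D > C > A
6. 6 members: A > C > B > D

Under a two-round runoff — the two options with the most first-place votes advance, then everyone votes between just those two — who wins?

Round 1 first-place votes: C 16, B 60, A 6, D 93.
D and B advance.
Runoff: D is preferred to B by 93 voters; B by 82.
D wins the runoff.

D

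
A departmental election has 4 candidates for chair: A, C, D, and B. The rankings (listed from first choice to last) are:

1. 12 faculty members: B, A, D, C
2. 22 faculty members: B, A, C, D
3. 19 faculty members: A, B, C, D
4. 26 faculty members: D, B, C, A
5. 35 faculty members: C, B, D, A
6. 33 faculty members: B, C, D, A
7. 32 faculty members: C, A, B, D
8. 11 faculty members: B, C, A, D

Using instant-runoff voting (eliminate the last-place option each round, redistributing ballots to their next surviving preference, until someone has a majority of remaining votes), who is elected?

Round 1: A 19, C 67, D 26, B 78. Eliminate A.
Round 2: C 67, D 26, B 97. B has a majority.

B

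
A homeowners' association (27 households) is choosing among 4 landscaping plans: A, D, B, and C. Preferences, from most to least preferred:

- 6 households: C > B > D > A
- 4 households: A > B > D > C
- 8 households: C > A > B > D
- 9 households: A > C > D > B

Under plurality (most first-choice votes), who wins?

First-place votes: A 13, D 0, B 0, C 14.
C has the most first-place votes.

C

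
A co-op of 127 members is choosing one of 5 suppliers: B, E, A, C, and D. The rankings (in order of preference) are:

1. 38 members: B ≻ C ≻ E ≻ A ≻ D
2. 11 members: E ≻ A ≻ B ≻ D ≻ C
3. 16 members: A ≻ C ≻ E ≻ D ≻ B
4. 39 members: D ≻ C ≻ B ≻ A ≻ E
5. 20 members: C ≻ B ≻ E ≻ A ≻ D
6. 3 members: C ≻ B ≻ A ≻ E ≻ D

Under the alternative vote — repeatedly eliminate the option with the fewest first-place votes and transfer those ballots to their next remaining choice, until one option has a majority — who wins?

B

Round 1: B 38, E 11, A 16, C 23, D 39. Eliminate E.
Round 2: B 38, A 27, C 23, D 39. Eliminate C.
Round 3: B 61, A 27, D 39. Eliminate A.
Round 4: B 72, D 55. B has a majority.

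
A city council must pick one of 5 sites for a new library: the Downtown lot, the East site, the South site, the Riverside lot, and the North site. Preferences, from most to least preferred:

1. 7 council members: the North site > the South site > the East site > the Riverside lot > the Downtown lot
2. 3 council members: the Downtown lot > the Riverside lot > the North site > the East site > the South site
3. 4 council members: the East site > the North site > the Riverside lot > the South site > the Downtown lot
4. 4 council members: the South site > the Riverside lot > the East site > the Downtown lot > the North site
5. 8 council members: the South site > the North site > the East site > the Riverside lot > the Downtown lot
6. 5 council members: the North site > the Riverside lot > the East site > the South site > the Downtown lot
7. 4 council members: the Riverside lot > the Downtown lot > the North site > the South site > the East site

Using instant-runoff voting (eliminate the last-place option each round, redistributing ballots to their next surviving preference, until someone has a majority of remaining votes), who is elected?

Round 1: the Downtown lot 3, the East site 4, the South site 12, the Riverside lot 4, the North site 12. Eliminate the Downtown lot.
Round 2: the East site 4, the South site 12, the Riverside lot 7, the North site 12. Eliminate the East site.
Round 3: the South site 12, the Riverside lot 7, the North site 16. Eliminate the Riverside lot.
Round 4: the South site 12, the North site 23. The North site has a majority.

the North site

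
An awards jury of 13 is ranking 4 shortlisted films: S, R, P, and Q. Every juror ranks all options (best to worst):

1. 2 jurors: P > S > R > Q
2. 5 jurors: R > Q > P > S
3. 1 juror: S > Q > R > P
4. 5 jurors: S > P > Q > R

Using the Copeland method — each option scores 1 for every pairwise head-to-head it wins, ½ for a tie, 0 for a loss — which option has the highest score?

P

S: beats R and Q; loses to P → score 2.
R: beats Q; loses to S and P → score 1.
P: beats S, R, and Q → score 3.
Q: loses to S, R, and P → score 0.
P has the best pairwise record.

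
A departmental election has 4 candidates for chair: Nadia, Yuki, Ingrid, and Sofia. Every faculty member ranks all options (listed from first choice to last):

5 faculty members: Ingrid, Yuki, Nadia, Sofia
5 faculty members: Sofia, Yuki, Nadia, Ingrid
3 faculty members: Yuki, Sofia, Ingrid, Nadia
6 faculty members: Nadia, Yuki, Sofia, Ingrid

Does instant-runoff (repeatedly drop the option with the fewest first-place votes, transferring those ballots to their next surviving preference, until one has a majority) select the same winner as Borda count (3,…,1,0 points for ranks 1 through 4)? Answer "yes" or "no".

no

Instant-runoff — R1 Nadia 6, Yuki 3, Ingrid 5, Sofia 5 (Yuki out); R2 Nadia 6, Ingrid 5, Sofia 8 (Ingrid out); R3 Nadia 11, Sofia 8 (Nadia winner). Winner: Nadia.
Borda — scores: Nadia 28, Yuki 41, Ingrid 18, Sofia 27. Winner: Yuki.
The two methods disagree.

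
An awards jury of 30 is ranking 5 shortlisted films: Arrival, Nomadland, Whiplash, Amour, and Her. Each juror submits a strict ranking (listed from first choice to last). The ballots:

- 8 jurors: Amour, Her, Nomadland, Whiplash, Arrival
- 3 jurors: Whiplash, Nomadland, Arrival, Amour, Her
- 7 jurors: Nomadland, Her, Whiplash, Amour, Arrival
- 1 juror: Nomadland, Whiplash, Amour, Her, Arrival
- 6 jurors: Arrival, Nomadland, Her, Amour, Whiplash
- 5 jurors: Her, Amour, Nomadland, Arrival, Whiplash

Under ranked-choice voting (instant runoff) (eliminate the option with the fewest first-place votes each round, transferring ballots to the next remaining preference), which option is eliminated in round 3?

Arrival

Round 1: Arrival 6, Nomadland 8, Whiplash 3, Amour 8, Her 5. Eliminate Whiplash.
Round 2: Arrival 6, Nomadland 11, Amour 8, Her 5. Eliminate Her.
Round 3: Arrival 6, Nomadland 11, Amour 13. Eliminate Arrival.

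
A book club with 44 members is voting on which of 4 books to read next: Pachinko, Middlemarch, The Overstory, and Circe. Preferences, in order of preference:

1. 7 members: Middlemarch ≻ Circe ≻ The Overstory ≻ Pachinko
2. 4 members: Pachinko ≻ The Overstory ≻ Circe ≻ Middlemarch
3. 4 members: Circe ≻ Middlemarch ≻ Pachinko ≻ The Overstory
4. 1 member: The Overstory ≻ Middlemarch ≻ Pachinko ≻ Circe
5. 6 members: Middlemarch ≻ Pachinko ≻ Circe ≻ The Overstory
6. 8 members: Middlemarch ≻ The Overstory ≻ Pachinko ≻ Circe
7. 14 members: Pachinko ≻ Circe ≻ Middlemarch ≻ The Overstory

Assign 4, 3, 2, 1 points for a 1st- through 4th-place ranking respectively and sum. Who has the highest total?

Pachinko: 7·1 + 4·4 + 4·2 + 1·2 + 6·3 + 8·2 + 14·4 = 123
Middlemarch: 7·4 + 4·1 + 4·3 + 1·3 + 6·4 + 8·4 + 14·2 = 131
The Overstory: 7·2 + 4·3 + 4·1 + 1·4 + 6·1 + 8·3 + 14·1 = 78
Circe: 7·3 + 4·2 + 4·4 + 1·1 + 6·2 + 8·1 + 14·3 = 108
Middlemarch has the highest Borda score (131).

Middlemarch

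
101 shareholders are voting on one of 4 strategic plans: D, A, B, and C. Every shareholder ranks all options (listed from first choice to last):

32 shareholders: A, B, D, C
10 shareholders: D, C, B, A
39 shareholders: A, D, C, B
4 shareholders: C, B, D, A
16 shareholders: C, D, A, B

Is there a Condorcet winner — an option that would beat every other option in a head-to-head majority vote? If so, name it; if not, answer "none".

A

A vs D: 71–30 for A.
A vs B: 87–14 for A.
A vs C: 71–30 for A.
A beats every other option head-to-head.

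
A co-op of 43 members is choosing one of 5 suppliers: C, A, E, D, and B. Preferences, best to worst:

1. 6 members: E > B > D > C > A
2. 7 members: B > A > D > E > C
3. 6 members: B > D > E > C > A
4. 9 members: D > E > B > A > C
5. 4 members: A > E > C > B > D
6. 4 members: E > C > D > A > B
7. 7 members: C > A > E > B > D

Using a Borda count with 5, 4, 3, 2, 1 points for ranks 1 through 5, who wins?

E

C: 6·2 + 7·1 + 6·2 + 9·1 + 4·3 + 4·4 + 7·5 = 103
A: 6·1 + 7·4 + 6·1 + 9·2 + 4·5 + 4·2 + 7·4 = 114
E: 6·5 + 7·2 + 6·3 + 9·4 + 4·4 + 4·5 + 7·3 = 155
D: 6·3 + 7·3 + 6·4 + 9·5 + 4·1 + 4·3 + 7·1 = 131
B: 6·4 + 7·5 + 6·5 + 9·3 + 4·2 + 4·1 + 7·2 = 142
E has the highest Borda score (155).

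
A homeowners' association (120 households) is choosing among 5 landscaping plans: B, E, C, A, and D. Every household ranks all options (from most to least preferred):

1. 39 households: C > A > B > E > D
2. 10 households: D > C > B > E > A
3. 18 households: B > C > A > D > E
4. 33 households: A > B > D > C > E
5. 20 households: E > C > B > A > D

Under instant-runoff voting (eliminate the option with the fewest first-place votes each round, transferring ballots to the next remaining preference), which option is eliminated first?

Round 1: B 18, E 20, C 39, A 33, D 10. Eliminate D.

D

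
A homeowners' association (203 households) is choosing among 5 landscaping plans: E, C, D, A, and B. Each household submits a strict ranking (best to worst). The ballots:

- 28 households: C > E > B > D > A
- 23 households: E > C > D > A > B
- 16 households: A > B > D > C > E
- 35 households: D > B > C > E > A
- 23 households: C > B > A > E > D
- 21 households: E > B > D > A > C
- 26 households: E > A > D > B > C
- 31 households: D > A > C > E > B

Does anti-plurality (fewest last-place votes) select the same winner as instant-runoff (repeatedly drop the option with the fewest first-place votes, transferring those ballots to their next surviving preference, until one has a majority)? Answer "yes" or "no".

Anti-plurality — last-place votes: E 16, C 47, D 23, A 63, B 54. Winner: E.
Instant-runoff — R1 E 70, C 51, D 66, A 16, B 0 (B out); R2 E 70, C 51, D 66, A 16 (A out); R3 E 70, C 51, D 82 (C out); R4 E 121, D 82 (E winner). Winner: E.
The two methods agree.

yes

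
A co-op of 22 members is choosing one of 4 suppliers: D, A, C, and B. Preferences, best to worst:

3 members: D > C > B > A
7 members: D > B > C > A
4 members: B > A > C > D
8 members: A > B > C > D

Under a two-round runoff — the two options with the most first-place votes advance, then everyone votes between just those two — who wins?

A

Round 1 first-place votes: D 10, A 8, C 0, B 4.
D and A advance.
Runoff: D is preferred to A by 10 voters; A by 12.
A wins the runoff.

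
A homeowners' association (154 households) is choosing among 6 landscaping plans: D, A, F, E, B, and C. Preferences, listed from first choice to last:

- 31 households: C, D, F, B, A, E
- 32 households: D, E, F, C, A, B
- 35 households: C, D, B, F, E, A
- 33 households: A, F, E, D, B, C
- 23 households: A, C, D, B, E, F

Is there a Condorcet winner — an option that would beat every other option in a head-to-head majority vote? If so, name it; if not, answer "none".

C vs D: 89–65 for C.
C vs A: 98–56 for C.
C vs F: 89–65 for C.
C vs E: 89–65 for C.
C vs B: 121–33 for C.
C beats every other option head-to-head.

C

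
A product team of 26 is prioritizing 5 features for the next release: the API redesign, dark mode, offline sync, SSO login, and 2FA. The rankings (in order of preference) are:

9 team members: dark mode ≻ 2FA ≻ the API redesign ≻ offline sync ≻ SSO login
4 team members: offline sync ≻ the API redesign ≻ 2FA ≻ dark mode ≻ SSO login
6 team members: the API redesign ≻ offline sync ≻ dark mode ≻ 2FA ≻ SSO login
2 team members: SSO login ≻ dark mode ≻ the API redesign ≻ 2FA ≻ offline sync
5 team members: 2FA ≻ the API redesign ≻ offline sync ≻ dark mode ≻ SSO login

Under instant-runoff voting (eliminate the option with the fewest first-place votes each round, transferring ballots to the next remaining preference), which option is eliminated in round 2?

Round 1: the API redesign 6, dark mode 9, offline sync 4, SSO login 2, 2FA 5. Eliminate SSO login.
Round 2: the API redesign 6, dark mode 11, offline sync 4, 2FA 5. Eliminate offline sync.

offline sync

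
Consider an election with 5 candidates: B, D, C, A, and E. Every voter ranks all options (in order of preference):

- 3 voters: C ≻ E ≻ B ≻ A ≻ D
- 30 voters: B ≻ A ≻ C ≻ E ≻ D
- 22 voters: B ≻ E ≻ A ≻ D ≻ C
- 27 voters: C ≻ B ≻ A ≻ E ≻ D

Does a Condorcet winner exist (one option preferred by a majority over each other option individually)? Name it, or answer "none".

B

B vs D: 82–0 for B.
B vs C: 52–30 for B.
B vs A: 82–0 for B.
B vs E: 79–3 for B.
B beats every other option head-to-head.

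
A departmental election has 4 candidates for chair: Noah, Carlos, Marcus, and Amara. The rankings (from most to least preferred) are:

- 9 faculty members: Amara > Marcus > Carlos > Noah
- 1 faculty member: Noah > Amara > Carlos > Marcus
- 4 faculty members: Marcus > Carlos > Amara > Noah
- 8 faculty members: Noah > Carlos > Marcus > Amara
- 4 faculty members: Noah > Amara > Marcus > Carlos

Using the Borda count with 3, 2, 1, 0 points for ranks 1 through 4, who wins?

Marcus

Noah: 9·0 + 1·3 + 4·0 + 8·3 + 4·3 = 39
Carlos: 9·1 + 1·1 + 4·2 + 8·2 + 4·0 = 34
Marcus: 9·2 + 1·0 + 4·3 + 8·1 + 4·1 = 42
Amara: 9·3 + 1·2 + 4·1 + 8·0 + 4·2 = 41
Marcus has the highest Borda score (42).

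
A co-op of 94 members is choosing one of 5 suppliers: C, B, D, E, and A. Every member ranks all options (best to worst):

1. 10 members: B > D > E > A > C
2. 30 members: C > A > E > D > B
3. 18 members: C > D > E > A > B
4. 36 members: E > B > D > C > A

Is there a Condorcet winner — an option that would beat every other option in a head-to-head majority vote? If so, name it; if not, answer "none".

C

C vs B: 48–46 for C.
C vs D: 48–46 for C.
C vs E: 48–46 for C.
C vs A: 84–10 for C.
C beats every other option head-to-head.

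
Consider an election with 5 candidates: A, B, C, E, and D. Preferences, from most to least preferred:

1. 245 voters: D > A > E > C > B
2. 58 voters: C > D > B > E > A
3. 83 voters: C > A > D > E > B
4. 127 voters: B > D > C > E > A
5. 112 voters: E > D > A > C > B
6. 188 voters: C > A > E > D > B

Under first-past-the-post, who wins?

C

First-place votes: A 0, B 127, C 329, E 112, D 245.
C has the most first-place votes.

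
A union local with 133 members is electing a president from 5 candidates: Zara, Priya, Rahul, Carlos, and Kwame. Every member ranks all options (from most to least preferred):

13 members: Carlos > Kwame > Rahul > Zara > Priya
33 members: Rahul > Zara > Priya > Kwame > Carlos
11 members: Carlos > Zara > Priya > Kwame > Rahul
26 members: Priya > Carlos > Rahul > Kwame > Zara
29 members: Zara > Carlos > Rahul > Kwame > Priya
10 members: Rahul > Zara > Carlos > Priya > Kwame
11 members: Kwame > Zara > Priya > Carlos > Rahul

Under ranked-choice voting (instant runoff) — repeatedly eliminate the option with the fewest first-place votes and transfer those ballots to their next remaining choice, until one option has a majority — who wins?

Round 1: Zara 29, Priya 26, Rahul 43, Carlos 24, Kwame 11. Eliminate Kwame.
Round 2: Zara 40, Priya 26, Rahul 43, Carlos 24. Eliminate Carlos.
Round 3: Zara 51, Priya 26, Rahul 56. Eliminate Priya.
Round 4: Zara 51, Rahul 82. Rahul has a majority.

Rahul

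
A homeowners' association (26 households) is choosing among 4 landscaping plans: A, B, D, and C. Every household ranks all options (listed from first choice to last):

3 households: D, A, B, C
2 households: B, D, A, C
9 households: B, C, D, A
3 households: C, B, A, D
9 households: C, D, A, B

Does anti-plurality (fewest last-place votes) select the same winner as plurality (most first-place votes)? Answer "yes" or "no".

no

Anti-plurality — last-place votes: A 9, B 9, D 3, C 5. Winner: D.
Plurality — first-place votes: A 0, B 11, D 3, C 12. Winner: C.
The two methods disagree.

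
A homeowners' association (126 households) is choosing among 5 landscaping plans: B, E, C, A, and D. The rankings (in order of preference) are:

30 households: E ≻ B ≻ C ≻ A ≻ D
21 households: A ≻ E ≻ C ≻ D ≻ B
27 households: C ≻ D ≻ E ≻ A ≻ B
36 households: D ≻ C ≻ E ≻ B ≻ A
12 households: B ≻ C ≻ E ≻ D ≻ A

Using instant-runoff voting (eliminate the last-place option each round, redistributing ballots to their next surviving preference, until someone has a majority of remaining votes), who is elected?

C

Round 1: B 12, E 30, C 27, A 21, D 36. Eliminate B.
Round 2: E 30, C 39, A 21, D 36. Eliminate A.
Round 3: E 51, C 39, D 36. Eliminate D.
Round 4: E 51, C 75. C has a majority.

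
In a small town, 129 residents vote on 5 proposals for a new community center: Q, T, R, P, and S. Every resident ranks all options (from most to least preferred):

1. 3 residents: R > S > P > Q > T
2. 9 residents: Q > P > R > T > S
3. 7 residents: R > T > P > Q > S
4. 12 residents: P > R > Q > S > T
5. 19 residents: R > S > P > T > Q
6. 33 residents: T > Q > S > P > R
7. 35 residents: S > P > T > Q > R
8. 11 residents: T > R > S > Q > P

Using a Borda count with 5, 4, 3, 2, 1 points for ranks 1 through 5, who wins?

S

Q: 3·2 + 9·5 + 7·2 + 12·3 + 19·1 + 33·4 + 35·2 + 11·2 = 344
T: 3·1 + 9·2 + 7·4 + 12·1 + 19·2 + 33·5 + 35·3 + 11·5 = 424
R: 3·5 + 9·3 + 7·5 + 12·4 + 19·5 + 33·1 + 35·1 + 11·4 = 332
P: 3·3 + 9·4 + 7·3 + 12·5 + 19·3 + 33·2 + 35·4 + 11·1 = 400
S: 3·4 + 9·1 + 7·1 + 12·2 + 19·4 + 33·3 + 35·5 + 11·3 = 435
S has the highest Borda score (435).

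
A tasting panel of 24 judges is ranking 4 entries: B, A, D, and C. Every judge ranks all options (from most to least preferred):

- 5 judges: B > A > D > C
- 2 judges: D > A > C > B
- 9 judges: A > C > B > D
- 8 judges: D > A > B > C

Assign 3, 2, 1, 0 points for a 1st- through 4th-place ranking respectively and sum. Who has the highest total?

B: 5·3 + 2·0 + 9·1 + 8·1 = 32
A: 5·2 + 2·2 + 9·3 + 8·2 = 57
D: 5·1 + 2·3 + 9·0 + 8·3 = 35
C: 5·0 + 2·1 + 9·2 + 8·0 = 20
A has the highest Borda score (57).

A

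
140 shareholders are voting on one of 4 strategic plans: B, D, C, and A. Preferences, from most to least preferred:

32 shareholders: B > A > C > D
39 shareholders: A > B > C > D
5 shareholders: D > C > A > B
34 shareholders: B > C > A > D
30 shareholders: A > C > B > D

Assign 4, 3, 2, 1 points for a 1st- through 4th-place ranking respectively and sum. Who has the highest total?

B: 32·4 + 39·3 + 5·1 + 34·4 + 30·2 = 446
D: 32·1 + 39·1 + 5·4 + 34·1 + 30·1 = 155
C: 32·2 + 39·2 + 5·3 + 34·3 + 30·3 = 349
A: 32·3 + 39·4 + 5·2 + 34·2 + 30·4 = 450
A has the highest Borda score (450).

A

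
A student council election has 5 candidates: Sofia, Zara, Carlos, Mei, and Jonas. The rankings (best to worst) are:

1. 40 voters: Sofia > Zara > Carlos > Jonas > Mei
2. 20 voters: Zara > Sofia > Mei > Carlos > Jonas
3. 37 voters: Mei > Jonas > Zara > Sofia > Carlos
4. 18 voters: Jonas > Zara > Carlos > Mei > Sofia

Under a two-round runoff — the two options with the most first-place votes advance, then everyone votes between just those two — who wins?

Sofia

Round 1 first-place votes: Sofia 40, Zara 20, Carlos 0, Mei 37, Jonas 18.
Sofia and Mei advance.
Runoff: Sofia is preferred to Mei by 60 voters; Mei by 55.
Sofia wins the runoff.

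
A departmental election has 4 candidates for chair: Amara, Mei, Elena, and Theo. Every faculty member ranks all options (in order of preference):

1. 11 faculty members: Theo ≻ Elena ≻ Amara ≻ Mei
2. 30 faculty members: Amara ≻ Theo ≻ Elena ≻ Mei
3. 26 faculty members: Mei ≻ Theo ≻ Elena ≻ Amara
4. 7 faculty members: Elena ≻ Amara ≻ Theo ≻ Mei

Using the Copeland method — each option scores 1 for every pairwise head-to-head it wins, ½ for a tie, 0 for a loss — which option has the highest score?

Theo

Amara: beats Mei; ties Theo; loses to Elena → score 1.5.
Mei: loses to Amara, Elena, and Theo → score 0.
Elena: beats Amara and Mei; loses to Theo → score 2.
Theo: beats Mei and Elena; ties Amara → score 2.5.
Theo has the best pairwise record.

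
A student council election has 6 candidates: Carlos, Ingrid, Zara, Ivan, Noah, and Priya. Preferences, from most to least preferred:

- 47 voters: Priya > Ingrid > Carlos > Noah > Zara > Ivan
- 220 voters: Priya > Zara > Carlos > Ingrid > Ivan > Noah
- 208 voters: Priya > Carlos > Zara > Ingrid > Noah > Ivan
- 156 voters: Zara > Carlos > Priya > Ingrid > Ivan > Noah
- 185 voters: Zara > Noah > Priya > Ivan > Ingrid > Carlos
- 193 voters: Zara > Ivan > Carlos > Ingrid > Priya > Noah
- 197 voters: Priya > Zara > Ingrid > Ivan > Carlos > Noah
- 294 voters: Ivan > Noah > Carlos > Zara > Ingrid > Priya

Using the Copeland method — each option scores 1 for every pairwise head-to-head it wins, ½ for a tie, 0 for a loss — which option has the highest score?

Carlos: beats Ingrid and Noah; loses to Zara, Ivan, and Priya → score 2.
Ingrid: beats Ivan and Noah; loses to Carlos, Zara, and Priya → score 2.
Zara: beats Carlos, Ingrid, Ivan, Noah, and Priya → score 5.
Ivan: beats Carlos and Noah; loses to Ingrid, Zara, and Priya → score 2.
Noah: loses to Carlos, Ingrid, Zara, Ivan, and Priya → score 0.
Priya: beats Carlos, Ingrid, Ivan, and Noah; loses to Zara → score 4.
Zara has the best pairwise record.

Zara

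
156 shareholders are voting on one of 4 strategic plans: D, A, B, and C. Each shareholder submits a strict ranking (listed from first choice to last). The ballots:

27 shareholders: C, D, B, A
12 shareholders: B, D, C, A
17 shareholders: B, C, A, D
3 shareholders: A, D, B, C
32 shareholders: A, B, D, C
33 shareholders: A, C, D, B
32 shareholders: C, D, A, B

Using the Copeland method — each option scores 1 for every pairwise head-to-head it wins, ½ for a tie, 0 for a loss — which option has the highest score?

D: beats B; loses to A and C → score 1.
A: beats D and B; loses to C → score 2.
B: loses to D, A, and C → score 0.
C: beats D, A, and B → score 3.
C has the best pairwise record.

C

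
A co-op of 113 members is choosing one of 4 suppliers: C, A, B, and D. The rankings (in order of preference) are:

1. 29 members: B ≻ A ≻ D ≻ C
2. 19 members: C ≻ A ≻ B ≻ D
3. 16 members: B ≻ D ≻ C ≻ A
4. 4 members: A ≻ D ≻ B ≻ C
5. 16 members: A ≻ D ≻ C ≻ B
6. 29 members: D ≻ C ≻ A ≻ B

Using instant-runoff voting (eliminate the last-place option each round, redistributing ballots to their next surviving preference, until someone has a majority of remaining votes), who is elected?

Round 1: C 19, A 20, B 45, D 29. Eliminate C.
Round 2: A 39, B 45, D 29. Eliminate D.
Round 3: A 68, B 45. A has a majority.

A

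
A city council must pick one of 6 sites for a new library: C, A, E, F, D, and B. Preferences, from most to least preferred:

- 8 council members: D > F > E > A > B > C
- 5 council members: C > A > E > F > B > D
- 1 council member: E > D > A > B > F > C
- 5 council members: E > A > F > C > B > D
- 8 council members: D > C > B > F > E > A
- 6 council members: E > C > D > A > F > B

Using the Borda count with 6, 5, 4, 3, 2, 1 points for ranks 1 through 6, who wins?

C: 8·1 + 5·6 + 1·1 + 5·3 + 8·5 + 6·5 = 124
A: 8·3 + 5·5 + 1·4 + 5·5 + 8·1 + 6·3 = 104
E: 8·4 + 5·4 + 1·6 + 5·6 + 8·2 + 6·6 = 140
F: 8·5 + 5·3 + 1·2 + 5·4 + 8·3 + 6·2 = 113
D: 8·6 + 5·1 + 1·5 + 5·1 + 8·6 + 6·4 = 135
B: 8·2 + 5·2 + 1·3 + 5·2 + 8·4 + 6·1 = 77
E has the highest Borda score (140).

E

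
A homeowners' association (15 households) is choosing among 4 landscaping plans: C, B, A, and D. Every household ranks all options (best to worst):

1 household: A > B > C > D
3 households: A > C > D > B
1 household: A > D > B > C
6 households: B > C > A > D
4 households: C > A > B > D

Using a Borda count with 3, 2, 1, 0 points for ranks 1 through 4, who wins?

C

C: 1·1 + 3·2 + 1·0 + 6·2 + 4·3 = 31
B: 1·2 + 3·0 + 1·1 + 6·3 + 4·1 = 25
A: 1·3 + 3·3 + 1·3 + 6·1 + 4·2 = 29
D: 1·0 + 3·1 + 1·2 + 6·0 + 4·0 = 5
C has the highest Borda score (31).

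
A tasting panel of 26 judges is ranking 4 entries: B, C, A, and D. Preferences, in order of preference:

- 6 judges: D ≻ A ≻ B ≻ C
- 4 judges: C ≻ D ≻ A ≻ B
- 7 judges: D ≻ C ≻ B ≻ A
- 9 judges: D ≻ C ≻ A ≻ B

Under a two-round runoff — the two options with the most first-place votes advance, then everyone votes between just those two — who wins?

Round 1 first-place votes: B 0, C 4, A 0, D 22.
D and C advance.
Runoff: D is preferred to C by 22 voters; C by 4.
D wins the runoff.

D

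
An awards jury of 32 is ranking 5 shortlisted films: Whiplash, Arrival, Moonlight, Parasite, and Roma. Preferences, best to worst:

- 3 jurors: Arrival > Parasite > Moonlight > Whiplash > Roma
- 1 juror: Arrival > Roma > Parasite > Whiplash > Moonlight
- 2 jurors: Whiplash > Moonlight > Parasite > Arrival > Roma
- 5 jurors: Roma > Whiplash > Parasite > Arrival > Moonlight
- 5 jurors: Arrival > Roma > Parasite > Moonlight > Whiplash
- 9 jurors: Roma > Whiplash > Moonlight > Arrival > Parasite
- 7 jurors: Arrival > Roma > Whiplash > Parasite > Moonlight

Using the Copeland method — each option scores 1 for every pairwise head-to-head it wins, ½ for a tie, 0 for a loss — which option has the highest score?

Whiplash: beats Moonlight and Parasite; ties Arrival; loses to Roma → score 2.5.
Arrival: beats Moonlight, Parasite, and Roma; ties Whiplash → score 3.5.
Moonlight: loses to Whiplash, Arrival, Parasite, and Roma → score 0.
Parasite: beats Moonlight; loses to Whiplash, Arrival, and Roma → score 1.
Roma: beats Whiplash, Moonlight, and Parasite; loses to Arrival → score 3.
Arrival has the best pairwise record.

Arrival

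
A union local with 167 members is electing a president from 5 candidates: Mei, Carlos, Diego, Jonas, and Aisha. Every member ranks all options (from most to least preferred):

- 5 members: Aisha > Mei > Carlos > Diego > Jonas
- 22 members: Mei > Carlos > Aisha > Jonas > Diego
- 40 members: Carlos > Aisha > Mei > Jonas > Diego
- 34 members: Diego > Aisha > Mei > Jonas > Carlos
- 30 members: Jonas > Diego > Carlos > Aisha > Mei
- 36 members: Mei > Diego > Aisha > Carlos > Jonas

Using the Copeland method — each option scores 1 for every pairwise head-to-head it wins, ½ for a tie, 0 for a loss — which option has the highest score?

Mei: beats Carlos, Diego, and Jonas; loses to Aisha → score 3.
Carlos: beats Jonas and Aisha; loses to Mei and Diego → score 2.
Diego: beats Carlos and Aisha; loses to Mei and Jonas → score 2.
Jonas: beats Diego; loses to Mei, Carlos, and Aisha → score 1.
Aisha: beats Mei and Jonas; loses to Carlos and Diego → score 2.
Mei has the best pairwise record.

Mei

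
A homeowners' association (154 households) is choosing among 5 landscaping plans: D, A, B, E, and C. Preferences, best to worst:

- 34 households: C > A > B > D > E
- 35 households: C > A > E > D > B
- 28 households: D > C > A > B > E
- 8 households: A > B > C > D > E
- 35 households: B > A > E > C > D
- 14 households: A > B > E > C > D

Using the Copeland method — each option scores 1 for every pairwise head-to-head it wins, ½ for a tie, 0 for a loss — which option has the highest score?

C

D: loses to A, B, E, and C → score 0.
A: beats D, B, and E; loses to C → score 3.
B: beats D and E; loses to A and C → score 2.
E: beats D; loses to A, B, and C → score 1.
C: beats D, A, B, and E → score 4.
C has the best pairwise record.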